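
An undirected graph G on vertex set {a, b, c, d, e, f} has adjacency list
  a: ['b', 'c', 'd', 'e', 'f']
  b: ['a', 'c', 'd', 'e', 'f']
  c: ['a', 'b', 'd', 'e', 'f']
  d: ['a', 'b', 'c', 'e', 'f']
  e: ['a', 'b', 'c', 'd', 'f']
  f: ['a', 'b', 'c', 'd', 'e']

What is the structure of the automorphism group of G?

Every vertex has degree 5, so G is the complete graph K_6. Every bijection on the vertex set is an automorphism of K_6; hence Aut(K_6) ≅ S_6, order 720.

S_6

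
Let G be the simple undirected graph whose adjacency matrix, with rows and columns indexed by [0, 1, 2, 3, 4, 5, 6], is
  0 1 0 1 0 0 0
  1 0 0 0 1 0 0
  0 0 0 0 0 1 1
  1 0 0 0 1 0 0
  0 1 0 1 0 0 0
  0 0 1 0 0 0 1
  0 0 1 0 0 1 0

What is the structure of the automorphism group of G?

D_4 × D_3

G has two connected components, {0, 1, 3, 4} and {2, 5, 6}; each is 2-regular, so G = C_4 ⊔ C_3. The components are non-isomorphic (different sizes), so Aut(G) = Aut(C_4) × Aut(C_3) = D_4 × D_3 of order 8·6 = 48.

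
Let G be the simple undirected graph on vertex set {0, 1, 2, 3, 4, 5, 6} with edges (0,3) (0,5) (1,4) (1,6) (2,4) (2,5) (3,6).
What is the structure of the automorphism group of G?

Every vertex has degree 2 and the graph is connected, so G is the 7-cycle C_7. The automorphisms of the 7-cycle are exactly the symmetries of a regular 7-gon: the dihedral group D_7, |D_7| = 14.

the dihedral group of order 14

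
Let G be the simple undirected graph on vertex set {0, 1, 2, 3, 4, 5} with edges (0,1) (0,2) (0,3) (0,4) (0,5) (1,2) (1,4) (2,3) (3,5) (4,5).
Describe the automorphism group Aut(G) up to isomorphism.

Vertex 0 is the unique vertex of degree 5; the remaining 5 vertices each have degree 3 and induce a cycle, so G is the wheel on 6 vertices with hub 0. With the hub fixed, the remaining symmetry is that of the rim cycle C_5, giving the dihedral group D_5.

the dihedral group of order 10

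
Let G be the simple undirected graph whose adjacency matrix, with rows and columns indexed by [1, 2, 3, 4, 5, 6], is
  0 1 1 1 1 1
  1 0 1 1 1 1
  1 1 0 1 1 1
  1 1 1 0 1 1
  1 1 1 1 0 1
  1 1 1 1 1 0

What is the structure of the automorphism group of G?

Every vertex has degree 5, so G is the complete graph K_6. Any permutation of the 6 vertices preserves K_6, so Aut(K_6) = S_6 of order 6! = 720.

the symmetric group on 6 letters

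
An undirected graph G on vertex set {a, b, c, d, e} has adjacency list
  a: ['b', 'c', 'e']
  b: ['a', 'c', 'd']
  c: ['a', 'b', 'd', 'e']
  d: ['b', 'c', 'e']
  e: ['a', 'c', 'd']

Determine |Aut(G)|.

Vertex c is the unique vertex of degree 4; the remaining 4 vertices each have degree 3 and induce a cycle, so G is the wheel on 5 vertices with hub c. With the hub fixed, the remaining symmetry is that of the rim cycle C_4, giving the dihedral group D_4.

8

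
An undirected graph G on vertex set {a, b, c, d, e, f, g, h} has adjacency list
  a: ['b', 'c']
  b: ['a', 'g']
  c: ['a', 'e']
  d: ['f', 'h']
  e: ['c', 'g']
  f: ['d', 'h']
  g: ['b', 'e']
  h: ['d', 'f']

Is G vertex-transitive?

G has two connected components, {a, b, c, e, g} and {d, f, h}; each is 2-regular, so G = C_5 ⊔ C_3. The orbit of a under Aut(G) is {a, b, c, e, g}, which does not contain d, so G is not vertex-transitive.

No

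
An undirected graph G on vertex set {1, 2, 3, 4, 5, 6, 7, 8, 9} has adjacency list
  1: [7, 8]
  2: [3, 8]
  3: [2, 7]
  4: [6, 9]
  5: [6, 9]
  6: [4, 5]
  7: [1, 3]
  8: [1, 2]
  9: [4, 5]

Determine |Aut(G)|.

80

G has two connected components, {1, 2, 3, 7, 8} and {4, 5, 6, 9}; each is 2-regular, so G = C_5 ⊔ C_4. No automorphism exchanges components of different sizes, hence Aut(G) is the direct product D_4 × D_5, order 80.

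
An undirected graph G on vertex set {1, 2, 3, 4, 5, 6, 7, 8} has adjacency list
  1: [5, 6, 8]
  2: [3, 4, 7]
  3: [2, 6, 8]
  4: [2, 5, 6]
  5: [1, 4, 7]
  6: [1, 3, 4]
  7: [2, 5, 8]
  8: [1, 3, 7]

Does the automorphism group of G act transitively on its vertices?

G is 3-regular and bipartite on 2^3 = 8 vertices with girth 4; it is the hypercube graph Q_3. Aut(Q_3) consists of the signed permutations of the 3 coordinate axes: 3! permutations times 2^3 sign flips, so |Aut| = 2^3·3! = 48. This group acts transitively on the 8 vertices.

Yes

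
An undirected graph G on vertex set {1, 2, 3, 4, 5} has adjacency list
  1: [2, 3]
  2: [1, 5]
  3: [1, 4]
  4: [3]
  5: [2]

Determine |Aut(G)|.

2

The degree sequence is [2, 2, 2, 1, 1]; the two degree-1 vertices 4 and 5 are the ends of a path, so G = P_5. A path has exactly one nontrivial symmetry — reversal — giving Aut(G) of order 2.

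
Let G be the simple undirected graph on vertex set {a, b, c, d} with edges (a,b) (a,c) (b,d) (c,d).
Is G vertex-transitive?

Yes

G is 2-regular and bipartite with parts {b, c} and {a, d} (each part is independent and every cross-pair is an edge), so G = K_{2,2}. Aut(K_{2,2}) is the wreath product S_2 ≀ Z_2: permute within each part, then optionally swap the parts; |Aut| = 2·(2!)² = 8. Under this action every vertex can be carried to every other, so G is vertex-transitive.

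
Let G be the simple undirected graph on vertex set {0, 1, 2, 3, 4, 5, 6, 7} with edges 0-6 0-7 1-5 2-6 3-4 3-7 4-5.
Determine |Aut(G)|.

2

The degree sequence is [2, 1, 1, 2, 2, 2, 2, 2]; the two degree-1 vertices 1 and 2 are the ends of a path, so G = P_8. The only nontrivial automorphism of a path is the end-to-end reflection, so Aut(G) ≅ Z_2.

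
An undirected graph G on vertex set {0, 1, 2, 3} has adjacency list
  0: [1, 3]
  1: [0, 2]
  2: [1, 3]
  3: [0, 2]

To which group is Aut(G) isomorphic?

Z_2^2 ⋊ S_2

G is 2-regular and bipartite on 2^2 = 4 vertices with girth 4; it is the hypercube graph Q_2. The symmetry group of the 2-cube is the hyperoctahedral group B_2 = Z_2 ≀ S_2, of order 2^2·2! = 8.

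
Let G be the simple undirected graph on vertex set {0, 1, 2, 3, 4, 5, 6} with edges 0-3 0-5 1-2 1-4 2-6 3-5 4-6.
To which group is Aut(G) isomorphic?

D_4 × D_3

G has two connected components, {1, 2, 4, 6} and {0, 3, 5}; each is 2-regular, so G = C_4 ⊔ C_3. The components are non-isomorphic (different sizes), so Aut(G) = Aut(C_4) × Aut(C_3) = D_4 × D_3 of order 8·6 = 48.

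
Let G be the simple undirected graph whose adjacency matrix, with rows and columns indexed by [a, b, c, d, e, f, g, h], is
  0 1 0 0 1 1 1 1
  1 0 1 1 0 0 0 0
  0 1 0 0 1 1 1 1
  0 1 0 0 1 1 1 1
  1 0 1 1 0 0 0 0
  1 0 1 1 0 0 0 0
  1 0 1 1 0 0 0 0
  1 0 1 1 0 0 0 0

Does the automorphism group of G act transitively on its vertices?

Automorphisms preserve degree, but G has vertices of degree 3 and vertices of degree 5; no automorphism maps one to the other, so G is not vertex-transitive.

No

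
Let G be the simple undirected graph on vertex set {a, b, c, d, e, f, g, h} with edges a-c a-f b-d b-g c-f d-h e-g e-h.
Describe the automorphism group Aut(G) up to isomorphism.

G has two connected components, {b, d, e, g, h} and {a, c, f}; each is 2-regular, so G = C_5 ⊔ C_3. No automorphism exchanges components of different sizes, hence Aut(G) is the direct product D_3 × D_5, order 60.

D_3 × D_5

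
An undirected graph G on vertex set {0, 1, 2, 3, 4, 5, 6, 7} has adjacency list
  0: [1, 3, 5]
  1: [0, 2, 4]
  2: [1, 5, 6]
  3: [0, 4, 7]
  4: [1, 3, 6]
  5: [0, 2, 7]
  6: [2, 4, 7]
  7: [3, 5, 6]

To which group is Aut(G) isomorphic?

G is 3-regular and bipartite on 2^3 = 8 vertices with girth 4; it is the hypercube graph Q_3. The symmetry group of the 3-cube is the hyperoctahedral group B_3 = Z_2 ≀ S_3, of order 2^3·3! = 48.

the hyperoctahedral group B_3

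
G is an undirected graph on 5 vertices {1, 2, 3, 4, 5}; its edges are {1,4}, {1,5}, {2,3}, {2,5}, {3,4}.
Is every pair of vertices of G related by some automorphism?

Yes

Every vertex has degree 2 and the graph is connected, so G is the 5-cycle C_5. C_5 has 5 rotations and 5 reflections, so Aut(C_5) ≅ D_5 of order 10. Under this action every vertex can be carried to every other, so G is vertex-transitive.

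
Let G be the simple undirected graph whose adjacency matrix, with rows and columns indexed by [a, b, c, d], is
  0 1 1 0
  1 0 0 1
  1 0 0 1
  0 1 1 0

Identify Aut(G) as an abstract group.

the dihedral group of order 8

G is 2-regular and connected on 4 vertices, i.e. the cycle C_4. C_4 has 4 rotations and 4 reflections, so Aut(C_4) ≅ D_4 of order 8.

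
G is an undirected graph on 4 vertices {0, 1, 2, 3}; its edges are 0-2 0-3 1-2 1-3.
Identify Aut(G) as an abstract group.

D_4

Every vertex has degree 2 and the graph is connected, so G is the 4-cycle C_4. The automorphisms of the 4-cycle are exactly the symmetries of a regular 4-gon: the dihedral group D_4, |D_4| = 8.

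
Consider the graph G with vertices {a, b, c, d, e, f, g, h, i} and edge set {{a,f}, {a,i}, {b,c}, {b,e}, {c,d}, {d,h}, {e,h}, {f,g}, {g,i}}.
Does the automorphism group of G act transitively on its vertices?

No

G has two connected components, {b, c, d, e, h} and {a, f, g, i}; each is 2-regular, so G = C_5 ⊔ C_4. The orbit of a under Aut(G) is {a, f, g, i}, which does not contain b, so G is not vertex-transitive.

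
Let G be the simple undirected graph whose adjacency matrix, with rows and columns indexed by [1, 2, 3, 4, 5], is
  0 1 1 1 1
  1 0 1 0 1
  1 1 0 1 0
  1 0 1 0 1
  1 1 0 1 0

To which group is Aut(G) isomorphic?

Vertex 1 is the unique vertex of degree 4; the remaining 4 vertices each have degree 3 and induce a cycle, so G is the wheel on 5 vertices with hub 1. Every automorphism fixes the hub and acts on the rim 4-cycle, so Aut(G) ≅ Aut(C_4) = D_4 of order 8.

the dihedral group of order 8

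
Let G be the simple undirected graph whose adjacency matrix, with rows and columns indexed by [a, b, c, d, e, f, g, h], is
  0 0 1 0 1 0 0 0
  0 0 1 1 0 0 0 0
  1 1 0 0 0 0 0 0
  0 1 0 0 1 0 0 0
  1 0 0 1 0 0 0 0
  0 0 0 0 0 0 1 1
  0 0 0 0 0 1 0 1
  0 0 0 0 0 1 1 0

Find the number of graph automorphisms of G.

60

G has two connected components, {a, b, c, d, e} and {f, g, h}; each is 2-regular, so G = C_5 ⊔ C_3. The components are non-isomorphic (different sizes), so Aut(G) = Aut(C_3) × Aut(C_5) = D_3 × D_5 of order 6·10 = 60.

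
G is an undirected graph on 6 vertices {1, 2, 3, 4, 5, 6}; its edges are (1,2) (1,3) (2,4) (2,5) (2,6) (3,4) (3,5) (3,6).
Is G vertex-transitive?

Automorphisms preserve degree, but G has vertices of degree 2 and vertices of degree 4; no automorphism maps one to the other, so G is not vertex-transitive.

No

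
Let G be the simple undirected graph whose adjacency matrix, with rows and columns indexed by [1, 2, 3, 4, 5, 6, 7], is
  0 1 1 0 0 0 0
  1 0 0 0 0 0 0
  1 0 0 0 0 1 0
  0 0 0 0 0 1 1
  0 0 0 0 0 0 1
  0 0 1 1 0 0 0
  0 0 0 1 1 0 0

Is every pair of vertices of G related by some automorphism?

No

Automorphisms preserve degree, but G has vertices of degree 1 and vertices of degree 2; no automorphism maps one to the other, so G is not vertex-transitive.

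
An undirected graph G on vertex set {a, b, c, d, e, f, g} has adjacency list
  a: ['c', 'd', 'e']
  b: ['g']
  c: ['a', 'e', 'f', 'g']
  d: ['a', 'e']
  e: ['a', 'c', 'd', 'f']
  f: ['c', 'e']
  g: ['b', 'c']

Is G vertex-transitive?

No

Vertex a is the only vertex of degree 3, so every automorphism fixes it; G is not vertex-transitive.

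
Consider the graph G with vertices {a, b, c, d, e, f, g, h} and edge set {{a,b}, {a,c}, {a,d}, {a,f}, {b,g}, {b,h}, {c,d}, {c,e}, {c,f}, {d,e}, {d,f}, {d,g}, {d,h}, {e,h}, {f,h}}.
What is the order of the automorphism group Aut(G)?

The degree sequence is [4, 3, 4, 6, 3, 4, 2, 4]. Checking the degree-preserving permutations of the vertex set shows that none except the identity preserves every edge, so Aut(G) is trivial.

1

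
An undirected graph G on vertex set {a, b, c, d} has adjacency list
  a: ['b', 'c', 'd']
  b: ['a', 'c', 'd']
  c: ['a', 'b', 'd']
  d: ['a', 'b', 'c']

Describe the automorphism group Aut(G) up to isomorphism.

the symmetric group on 4 letters

Every vertex has degree 3, so G is the complete graph K_4. Every bijection on the vertex set is an automorphism of K_4; hence Aut(K_4) ≅ S_4, order 24.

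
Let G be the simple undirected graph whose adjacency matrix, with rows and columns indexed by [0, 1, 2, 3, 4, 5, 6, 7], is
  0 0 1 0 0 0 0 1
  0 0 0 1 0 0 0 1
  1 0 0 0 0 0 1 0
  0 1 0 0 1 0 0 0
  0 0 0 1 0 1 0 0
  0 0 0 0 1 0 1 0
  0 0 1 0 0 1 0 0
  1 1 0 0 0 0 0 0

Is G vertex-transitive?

G is 2-regular and connected on 8 vertices, i.e. the cycle C_8. The automorphisms of the 8-cycle are exactly the symmetries of a regular 8-gon: the dihedral group D_8, |D_8| = 16. This group acts transitively on the 8 vertices.

Yes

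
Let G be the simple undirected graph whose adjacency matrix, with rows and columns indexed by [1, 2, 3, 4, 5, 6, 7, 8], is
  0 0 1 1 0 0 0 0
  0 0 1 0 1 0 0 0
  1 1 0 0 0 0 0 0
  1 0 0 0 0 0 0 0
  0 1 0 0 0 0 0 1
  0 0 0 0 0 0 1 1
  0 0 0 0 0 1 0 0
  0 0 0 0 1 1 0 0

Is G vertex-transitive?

No

Automorphisms preserve degree, but G has vertices of degree 1 and vertices of degree 2; no automorphism maps one to the other, so G is not vertex-transitive.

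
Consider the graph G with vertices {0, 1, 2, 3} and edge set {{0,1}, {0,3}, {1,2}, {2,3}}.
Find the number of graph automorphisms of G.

8

G is 2-regular and bipartite on 2^2 = 4 vertices with girth 4; it is the hypercube graph Q_2. Aut(Q_2) consists of the signed permutations of the 2 coordinate axes: 2! permutations times 2^2 sign flips, so |Aut| = 2^2·2! = 8.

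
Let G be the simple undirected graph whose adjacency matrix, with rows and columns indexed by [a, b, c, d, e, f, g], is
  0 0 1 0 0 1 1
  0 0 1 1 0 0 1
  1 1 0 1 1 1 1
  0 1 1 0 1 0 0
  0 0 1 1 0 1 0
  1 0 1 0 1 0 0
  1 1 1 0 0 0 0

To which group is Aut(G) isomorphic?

Vertex c is the unique vertex of degree 6; the remaining 6 vertices each have degree 3 and induce a cycle, so G is the wheel on 7 vertices with hub c. Every automorphism fixes the hub and acts on the rim 6-cycle, so Aut(G) ≅ Aut(C_6) = D_6 of order 12.

D_6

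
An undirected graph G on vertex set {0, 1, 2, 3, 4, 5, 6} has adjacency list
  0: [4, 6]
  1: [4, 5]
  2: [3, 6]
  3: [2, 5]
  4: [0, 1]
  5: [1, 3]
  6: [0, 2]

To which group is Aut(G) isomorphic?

D_7

G is 2-regular and connected on 7 vertices, i.e. the cycle C_7. The automorphisms of the 7-cycle are exactly the symmetries of a regular 7-gon: the dihedral group D_7, |D_7| = 14.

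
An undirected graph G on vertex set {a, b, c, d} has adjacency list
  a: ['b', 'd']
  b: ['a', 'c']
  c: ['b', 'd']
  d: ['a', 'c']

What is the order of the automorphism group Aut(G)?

G is 2-regular and bipartite on 2^2 = 4 vertices with girth 4; it is the hypercube graph Q_2. The symmetry group of the 2-cube is the hyperoctahedral group B_2 = Z_2 ≀ S_2, of order 2^2·2! = 8.

8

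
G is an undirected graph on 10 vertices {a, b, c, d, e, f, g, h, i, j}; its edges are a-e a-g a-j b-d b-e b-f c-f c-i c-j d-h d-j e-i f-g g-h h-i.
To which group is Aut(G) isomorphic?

S_5

G is 3-regular on 10 vertices with no triangles and no 4-cycles (girth 5): this is the Petersen graph. It is a classical fact that the Petersen graph has automorphism group S_5 (order 120), arising from its description as the Kneser graph K(5,2).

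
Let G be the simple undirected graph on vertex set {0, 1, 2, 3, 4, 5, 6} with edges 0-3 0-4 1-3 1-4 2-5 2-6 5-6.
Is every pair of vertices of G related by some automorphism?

No

G has two connected components, {0, 1, 3, 4} and {2, 5, 6}; each is 2-regular, so G = C_4 ⊔ C_3. The orbit of 0 under Aut(G) is {0, 1, 3, 4}, which does not contain 2, so G is not vertex-transitive.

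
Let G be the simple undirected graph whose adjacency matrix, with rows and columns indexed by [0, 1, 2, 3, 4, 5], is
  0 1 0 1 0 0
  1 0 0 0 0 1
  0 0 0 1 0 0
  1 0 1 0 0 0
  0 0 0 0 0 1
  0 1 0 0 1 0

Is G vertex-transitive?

No

Automorphisms preserve degree, but G has vertices of degree 1 and vertices of degree 2; no automorphism maps one to the other, so G is not vertex-transitive.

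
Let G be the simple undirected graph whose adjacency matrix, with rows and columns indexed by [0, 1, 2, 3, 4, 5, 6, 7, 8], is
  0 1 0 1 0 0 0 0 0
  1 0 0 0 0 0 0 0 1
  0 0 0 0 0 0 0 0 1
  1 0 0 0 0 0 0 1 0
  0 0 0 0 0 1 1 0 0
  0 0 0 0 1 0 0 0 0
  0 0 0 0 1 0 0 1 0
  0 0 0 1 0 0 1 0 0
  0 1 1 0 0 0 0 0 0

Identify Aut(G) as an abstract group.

The degree sequence is [2, 2, 1, 2, 2, 1, 2, 2, 2]; the two degree-1 vertices 2 and 5 are the ends of a path, so G = P_9. A path has exactly one nontrivial symmetry — reversal — giving Aut(G) of order 2.

the cyclic group of order 2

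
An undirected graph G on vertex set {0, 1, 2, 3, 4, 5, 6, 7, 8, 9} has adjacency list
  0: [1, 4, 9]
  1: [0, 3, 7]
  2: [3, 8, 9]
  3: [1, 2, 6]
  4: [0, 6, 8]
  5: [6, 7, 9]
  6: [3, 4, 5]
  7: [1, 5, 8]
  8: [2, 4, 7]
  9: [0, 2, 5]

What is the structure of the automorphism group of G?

G is 3-regular on 10 vertices with no triangles and no 4-cycles (girth 5): this is the Petersen graph. Viewing the Petersen graph as the Kneser graph K(5,2) — vertices are 2-subsets of {1,…,5}, edges join disjoint pairs — its automorphisms are exactly the permutations of the 5-element set, so Aut ≅ S_5 of order 120.

the symmetric group S_5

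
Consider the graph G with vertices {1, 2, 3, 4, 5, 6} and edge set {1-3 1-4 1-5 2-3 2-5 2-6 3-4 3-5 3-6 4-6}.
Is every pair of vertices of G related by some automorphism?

No

Vertex 3 is the only vertex of degree 5, so every automorphism fixes it; G is not vertex-transitive.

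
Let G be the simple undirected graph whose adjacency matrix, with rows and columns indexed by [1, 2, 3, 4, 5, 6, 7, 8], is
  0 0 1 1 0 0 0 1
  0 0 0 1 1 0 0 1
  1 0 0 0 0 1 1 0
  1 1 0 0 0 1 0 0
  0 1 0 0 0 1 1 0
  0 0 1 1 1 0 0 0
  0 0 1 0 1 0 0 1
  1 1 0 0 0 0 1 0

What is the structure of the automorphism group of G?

the hyperoctahedral group B_3

G is 3-regular and bipartite on 2^3 = 8 vertices with girth 4; it is the hypercube graph Q_3. The symmetry group of the 3-cube is the hyperoctahedral group B_3 = Z_2 ≀ S_3, of order 2^3·3! = 48.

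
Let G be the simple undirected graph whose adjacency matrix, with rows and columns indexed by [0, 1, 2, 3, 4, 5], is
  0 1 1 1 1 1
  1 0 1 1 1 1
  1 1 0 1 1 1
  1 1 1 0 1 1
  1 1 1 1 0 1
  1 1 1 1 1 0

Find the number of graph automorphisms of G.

720

Every vertex has degree 5, so G is the complete graph K_6. Any permutation of the 6 vertices preserves K_6, so Aut(K_6) = S_6 of order 6! = 720.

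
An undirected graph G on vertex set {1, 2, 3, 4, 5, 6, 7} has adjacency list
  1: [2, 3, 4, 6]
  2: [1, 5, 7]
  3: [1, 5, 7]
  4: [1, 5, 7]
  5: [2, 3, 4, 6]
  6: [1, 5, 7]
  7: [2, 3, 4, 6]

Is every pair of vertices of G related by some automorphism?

No

Automorphisms preserve degree, but G has vertices of degree 3 and vertices of degree 4; no automorphism maps one to the other, so G is not vertex-transitive.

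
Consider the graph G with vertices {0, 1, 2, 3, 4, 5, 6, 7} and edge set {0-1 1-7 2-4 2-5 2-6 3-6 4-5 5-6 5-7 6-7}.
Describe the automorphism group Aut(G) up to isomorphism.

The degree sequence is [1, 2, 3, 1, 2, 4, 4, 3]. Checking the degree-preserving permutations of the vertex set shows that none except the identity preserves every edge, so Aut(G) is trivial.

1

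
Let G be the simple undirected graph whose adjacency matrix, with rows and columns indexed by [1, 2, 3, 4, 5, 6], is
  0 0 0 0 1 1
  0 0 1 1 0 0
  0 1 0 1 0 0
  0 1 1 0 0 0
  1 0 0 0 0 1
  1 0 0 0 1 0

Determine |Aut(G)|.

72

G has two connected components, {2, 3, 4} and {1, 5, 6}; each is 2-regular, so G = C_3 ⊔ C_3. Aut of a disjoint union of two copies of C_3 is the wreath product D_3 ≀ Z_2, of order 2·6² = 72.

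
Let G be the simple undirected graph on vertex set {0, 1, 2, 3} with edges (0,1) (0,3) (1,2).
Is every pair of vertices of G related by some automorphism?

No

Automorphisms preserve degree, but G has vertices of degree 1 and vertices of degree 2; no automorphism maps one to the other, so G is not vertex-transitive.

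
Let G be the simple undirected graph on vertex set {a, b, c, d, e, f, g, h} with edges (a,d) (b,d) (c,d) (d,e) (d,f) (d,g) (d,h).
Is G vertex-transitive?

No

Vertex d is the only vertex of degree 7, so every automorphism fixes it; G is not vertex-transitive.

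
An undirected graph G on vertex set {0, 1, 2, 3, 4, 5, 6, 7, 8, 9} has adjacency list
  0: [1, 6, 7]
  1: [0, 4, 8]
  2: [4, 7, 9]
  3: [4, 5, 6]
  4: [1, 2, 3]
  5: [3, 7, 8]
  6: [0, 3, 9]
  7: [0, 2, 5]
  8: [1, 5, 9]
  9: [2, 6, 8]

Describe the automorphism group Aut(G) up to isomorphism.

the symmetric group S_5

G is 3-regular on 10 vertices with no triangles and no 4-cycles (girth 5): this is the Petersen graph. Viewing the Petersen graph as the Kneser graph K(5,2) — vertices are 2-subsets of {1,…,5}, edges join disjoint pairs — its automorphisms are exactly the permutations of the 5-element set, so Aut ≅ S_5 of order 120.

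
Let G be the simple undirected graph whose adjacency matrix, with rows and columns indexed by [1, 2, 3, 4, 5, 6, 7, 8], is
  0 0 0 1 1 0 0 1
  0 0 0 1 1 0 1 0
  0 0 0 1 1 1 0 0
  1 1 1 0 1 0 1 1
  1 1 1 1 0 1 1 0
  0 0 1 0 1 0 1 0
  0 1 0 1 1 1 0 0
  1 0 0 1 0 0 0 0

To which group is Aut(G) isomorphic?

Degrees alone do not determine every vertex (e.g. 1 and 2 both have degree 3), but their neighbour-degree multisets differ: N(1) has degrees [2, 6, 6] while N(2) has degrees [4, 6, 6]. Repeating this refinement separates all vertices, so the only automorphism is the identity.

the trivial group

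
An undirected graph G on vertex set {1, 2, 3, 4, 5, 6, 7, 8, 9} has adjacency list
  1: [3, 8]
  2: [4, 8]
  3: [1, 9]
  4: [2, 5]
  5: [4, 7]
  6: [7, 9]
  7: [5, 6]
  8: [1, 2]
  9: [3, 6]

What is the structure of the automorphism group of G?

G is 2-regular and connected on 9 vertices, i.e. the cycle C_9. The automorphisms of the 9-cycle are exactly the symmetries of a regular 9-gon: the dihedral group D_9, |D_9| = 18.

the dihedral group of order 18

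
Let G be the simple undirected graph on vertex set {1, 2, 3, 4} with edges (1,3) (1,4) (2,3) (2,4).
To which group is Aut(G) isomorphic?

D_4

G is 2-regular and connected on 4 vertices, i.e. the cycle C_4. The automorphisms of the 4-cycle are exactly the symmetries of a regular 4-gon: the dihedral group D_4, |D_4| = 8.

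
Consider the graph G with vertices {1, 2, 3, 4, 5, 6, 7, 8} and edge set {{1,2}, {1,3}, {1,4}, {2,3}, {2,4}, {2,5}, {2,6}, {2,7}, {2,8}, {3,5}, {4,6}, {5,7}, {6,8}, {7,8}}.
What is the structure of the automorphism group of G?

D_7

Vertex 2 is the unique vertex of degree 7; the remaining 7 vertices each have degree 3 and induce a cycle, so G is the wheel on 8 vertices with hub 2. With the hub fixed, the remaining symmetry is that of the rim cycle C_7, giving the dihedral group D_7.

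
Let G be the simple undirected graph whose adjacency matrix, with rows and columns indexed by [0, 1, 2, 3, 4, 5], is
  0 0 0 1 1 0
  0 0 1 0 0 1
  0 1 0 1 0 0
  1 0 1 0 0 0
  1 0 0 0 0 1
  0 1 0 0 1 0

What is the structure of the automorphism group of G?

the dihedral group of order 12

Every vertex has degree 2 and the graph is connected, so G is the 6-cycle C_6. The automorphisms of the 6-cycle are exactly the symmetries of a regular 6-gon: the dihedral group D_6, |D_6| = 12.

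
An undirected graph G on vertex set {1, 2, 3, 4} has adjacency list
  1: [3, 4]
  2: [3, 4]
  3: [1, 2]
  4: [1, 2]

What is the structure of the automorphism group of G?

Z_2^2 ⋊ S_2

G is 2-regular and bipartite on 2^2 = 4 vertices with girth 4; it is the hypercube graph Q_2. Aut(Q_2) consists of the signed permutations of the 2 coordinate axes: 2! permutations times 2^2 sign flips, so |Aut| = 2^2·2! = 8.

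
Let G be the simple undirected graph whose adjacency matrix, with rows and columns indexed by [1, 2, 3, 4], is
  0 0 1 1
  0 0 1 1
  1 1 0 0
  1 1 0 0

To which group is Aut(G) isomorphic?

the dihedral group of order 8

G is 2-regular and bipartite on 2^2 = 4 vertices with girth 4; it is the hypercube graph Q_2. The symmetry group of the 2-cube is the hyperoctahedral group B_2 = Z_2 ≀ S_2, of order 2^2·2! = 8.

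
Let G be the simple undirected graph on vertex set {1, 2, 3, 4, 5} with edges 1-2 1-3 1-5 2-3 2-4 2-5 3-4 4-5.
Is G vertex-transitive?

No

Vertex 2 is the only vertex of degree 4, so every automorphism fixes it; G is not vertex-transitive.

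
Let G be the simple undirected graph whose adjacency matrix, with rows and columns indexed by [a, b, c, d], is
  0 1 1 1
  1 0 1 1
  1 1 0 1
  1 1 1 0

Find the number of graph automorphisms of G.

Every vertex has degree 3, so G is the complete graph K_4. Any permutation of the 4 vertices preserves K_4, so Aut(K_4) = S_4 of order 4! = 24.

24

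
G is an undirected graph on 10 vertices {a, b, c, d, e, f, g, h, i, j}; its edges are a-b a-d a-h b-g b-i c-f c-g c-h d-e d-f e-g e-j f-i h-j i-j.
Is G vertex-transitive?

Yes

G is 3-regular on 10 vertices with no triangles and no 4-cycles (girth 5): this is the Petersen graph. Viewing the Petersen graph as the Kneser graph K(5,2) — vertices are 2-subsets of {1,…,5}, edges join disjoint pairs — its automorphisms are exactly the permutations of the 5-element set, so Aut ≅ S_5 of order 120. Under this action every vertex can be carried to every other, so G is vertex-transitive.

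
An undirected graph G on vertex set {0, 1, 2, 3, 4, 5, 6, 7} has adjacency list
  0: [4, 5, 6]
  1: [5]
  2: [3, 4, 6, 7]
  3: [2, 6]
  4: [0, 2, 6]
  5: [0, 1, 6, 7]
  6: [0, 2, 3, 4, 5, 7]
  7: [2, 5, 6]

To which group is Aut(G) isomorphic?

the trivial group

The degree sequence is [3, 1, 4, 2, 3, 4, 6, 3]. Checking the degree-preserving permutations of the vertex set shows that none except the identity preserves every edge, so Aut(G) is trivial.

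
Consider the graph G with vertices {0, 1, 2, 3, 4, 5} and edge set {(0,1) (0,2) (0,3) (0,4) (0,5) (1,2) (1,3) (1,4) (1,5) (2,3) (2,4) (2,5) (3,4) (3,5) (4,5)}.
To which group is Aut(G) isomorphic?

the symmetric group on 6 letters

All 6 vertices are pairwise adjacent: G = K_6. Every bijection on the vertex set is an automorphism of K_6; hence Aut(K_6) ≅ S_6, order 720.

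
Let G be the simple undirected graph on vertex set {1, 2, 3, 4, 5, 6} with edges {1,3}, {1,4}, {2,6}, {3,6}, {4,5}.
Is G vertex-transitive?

No

Automorphisms preserve degree, but G has vertices of degree 1 and vertices of degree 2; no automorphism maps one to the other, so G is not vertex-transitive.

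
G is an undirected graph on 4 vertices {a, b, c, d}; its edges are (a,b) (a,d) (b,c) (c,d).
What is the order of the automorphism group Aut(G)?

8

G is 2-regular and bipartite on 2^2 = 4 vertices with girth 4; it is the hypercube graph Q_2. The symmetry group of the 2-cube is the hyperoctahedral group B_2 = Z_2 ≀ S_2, of order 2^2·2! = 8.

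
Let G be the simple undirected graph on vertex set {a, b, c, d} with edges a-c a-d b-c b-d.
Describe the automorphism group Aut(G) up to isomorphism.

the dihedral group of order 8

G is 2-regular and bipartite on 2^2 = 4 vertices with girth 4; it is the hypercube graph Q_2. Aut(Q_2) consists of the signed permutations of the 2 coordinate axes: 2! permutations times 2^2 sign flips, so |Aut| = 2^2·2! = 8.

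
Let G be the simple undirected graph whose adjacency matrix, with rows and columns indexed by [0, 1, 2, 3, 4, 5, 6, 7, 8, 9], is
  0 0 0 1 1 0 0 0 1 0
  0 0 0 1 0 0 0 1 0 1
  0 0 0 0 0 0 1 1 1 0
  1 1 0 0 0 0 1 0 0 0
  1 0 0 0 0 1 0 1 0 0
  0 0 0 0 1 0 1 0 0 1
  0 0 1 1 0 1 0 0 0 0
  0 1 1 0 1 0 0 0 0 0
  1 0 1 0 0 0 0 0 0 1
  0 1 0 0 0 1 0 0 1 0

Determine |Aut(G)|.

120

G is 3-regular on 10 vertices with no triangles and no 4-cycles (girth 5): this is the Petersen graph. Viewing the Petersen graph as the Kneser graph K(5,2) — vertices are 2-subsets of {1,…,5}, edges join disjoint pairs — its automorphisms are exactly the permutations of the 5-element set, so Aut ≅ S_5 of order 120.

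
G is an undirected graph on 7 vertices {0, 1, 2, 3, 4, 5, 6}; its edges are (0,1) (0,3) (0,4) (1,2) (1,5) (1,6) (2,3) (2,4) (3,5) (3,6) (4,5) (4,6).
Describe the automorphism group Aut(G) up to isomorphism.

S_4 × S_3

The vertices split by degree into {1, 3, 4} (degree 4) and {0, 2, 5, 6} (degree 3); every edge runs between the two parts, so G is the complete bipartite graph K_{3,4}. The parts have unequal sizes, so no automorphism swaps them; each part is permuted independently, giving S_4 × S_3 of order 4!·3! = 144.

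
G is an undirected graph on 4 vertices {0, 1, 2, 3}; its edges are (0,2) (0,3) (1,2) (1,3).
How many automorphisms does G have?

8

Every vertex has degree 2 and the graph is connected, so G is the 4-cycle C_4. The automorphisms of the 4-cycle are exactly the symmetries of a regular 4-gon: the dihedral group D_4, |D_4| = 8.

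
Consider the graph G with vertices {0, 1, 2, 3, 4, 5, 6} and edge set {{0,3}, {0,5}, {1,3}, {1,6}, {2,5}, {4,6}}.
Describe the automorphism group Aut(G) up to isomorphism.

The degree sequence is [2, 2, 1, 2, 1, 2, 2]; the two degree-1 vertices 2 and 4 are the ends of a path, so G = P_7. A path has exactly one nontrivial symmetry — reversal — giving Aut(G) of order 2.

the cyclic group of order 2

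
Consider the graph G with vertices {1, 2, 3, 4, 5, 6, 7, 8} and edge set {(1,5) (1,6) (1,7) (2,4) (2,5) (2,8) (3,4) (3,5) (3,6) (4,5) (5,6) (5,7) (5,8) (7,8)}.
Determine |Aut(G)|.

14

Vertex 5 is the unique vertex of degree 7; the remaining 7 vertices each have degree 3 and induce a cycle, so G is the wheel on 8 vertices with hub 5. With the hub fixed, the remaining symmetry is that of the rim cycle C_7, giving the dihedral group D_7.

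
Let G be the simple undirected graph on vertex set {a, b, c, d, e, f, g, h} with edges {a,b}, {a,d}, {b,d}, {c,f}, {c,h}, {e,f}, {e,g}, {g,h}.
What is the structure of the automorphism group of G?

G has two connected components, {c, e, f, g, h} and {a, b, d}; each is 2-regular, so G = C_5 ⊔ C_3. No automorphism exchanges components of different sizes, hence Aut(G) is the direct product D_5 × D_3, order 60.

D_5 × D_3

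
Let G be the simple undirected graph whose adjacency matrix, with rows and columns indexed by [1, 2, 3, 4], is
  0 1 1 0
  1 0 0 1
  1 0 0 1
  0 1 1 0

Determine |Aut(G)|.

8

Every vertex has degree 2 and the graph is connected, so G is the 4-cycle C_4. The automorphisms of the 4-cycle are exactly the symmetries of a regular 4-gon: the dihedral group D_4, |D_4| = 8.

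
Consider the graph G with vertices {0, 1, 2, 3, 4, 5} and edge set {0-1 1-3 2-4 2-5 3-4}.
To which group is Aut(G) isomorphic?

the cyclic group of order 2

The degree sequence is [1, 2, 2, 2, 2, 1]; the two degree-1 vertices 0 and 5 are the ends of a path, so G = P_6. The only nontrivial automorphism of a path is the end-to-end reflection, so Aut(G) ≅ Z_2.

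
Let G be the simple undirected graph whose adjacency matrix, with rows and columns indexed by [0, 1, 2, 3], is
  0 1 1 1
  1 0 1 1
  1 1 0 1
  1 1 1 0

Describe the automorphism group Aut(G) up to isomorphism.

All 4 vertices are pairwise adjacent: G = K_4. Any permutation of the 4 vertices preserves K_4, so Aut(K_4) = S_4 of order 4! = 24.

S_4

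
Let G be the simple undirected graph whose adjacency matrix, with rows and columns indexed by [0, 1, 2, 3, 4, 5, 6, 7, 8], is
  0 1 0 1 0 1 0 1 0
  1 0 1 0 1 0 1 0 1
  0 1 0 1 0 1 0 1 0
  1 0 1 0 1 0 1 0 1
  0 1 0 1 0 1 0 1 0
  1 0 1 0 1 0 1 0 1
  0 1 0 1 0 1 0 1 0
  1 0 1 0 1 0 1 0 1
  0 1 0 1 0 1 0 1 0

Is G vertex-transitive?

Automorphisms preserve degree, but G has vertices of degree 4 and vertices of degree 5; no automorphism maps one to the other, so G is not vertex-transitive.

No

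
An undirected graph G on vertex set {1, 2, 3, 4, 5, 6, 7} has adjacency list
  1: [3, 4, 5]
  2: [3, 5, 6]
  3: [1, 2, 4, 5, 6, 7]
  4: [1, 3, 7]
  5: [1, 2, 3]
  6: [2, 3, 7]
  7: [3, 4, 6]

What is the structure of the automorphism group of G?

D_6

Vertex 3 is the unique vertex of degree 6; the remaining 6 vertices each have degree 3 and induce a cycle, so G is the wheel on 7 vertices with hub 3. With the hub fixed, the remaining symmetry is that of the rim cycle C_6, giving the dihedral group D_6.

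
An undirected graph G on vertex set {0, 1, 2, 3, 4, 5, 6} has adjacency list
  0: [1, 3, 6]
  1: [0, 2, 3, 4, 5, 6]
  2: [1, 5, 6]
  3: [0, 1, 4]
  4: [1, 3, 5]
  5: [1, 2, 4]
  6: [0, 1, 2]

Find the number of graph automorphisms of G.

Vertex 1 is the unique vertex of degree 6; the remaining 6 vertices each have degree 3 and induce a cycle, so G is the wheel on 7 vertices with hub 1. With the hub fixed, the remaining symmetry is that of the rim cycle C_6, giving the dihedral group D_6.

12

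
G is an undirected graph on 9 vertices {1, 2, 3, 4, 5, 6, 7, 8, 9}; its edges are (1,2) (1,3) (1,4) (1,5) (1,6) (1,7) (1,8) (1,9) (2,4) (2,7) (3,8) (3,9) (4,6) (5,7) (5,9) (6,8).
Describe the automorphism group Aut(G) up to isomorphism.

Vertex 1 is the unique vertex of degree 8; the remaining 8 vertices each have degree 3 and induce a cycle, so G is the wheel on 9 vertices with hub 1. Every automorphism fixes the hub and acts on the rim 8-cycle, so Aut(G) ≅ Aut(C_8) = D_8 of order 16.

D_8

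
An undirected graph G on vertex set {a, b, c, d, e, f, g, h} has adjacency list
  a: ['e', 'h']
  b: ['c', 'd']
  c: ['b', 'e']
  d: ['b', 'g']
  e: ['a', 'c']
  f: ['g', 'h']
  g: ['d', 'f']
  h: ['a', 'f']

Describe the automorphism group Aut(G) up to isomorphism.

Every vertex has degree 2 and the graph is connected, so G is the 8-cycle C_8. C_8 has 8 rotations and 8 reflections, so Aut(C_8) ≅ D_8 of order 16.

the dihedral group of order 16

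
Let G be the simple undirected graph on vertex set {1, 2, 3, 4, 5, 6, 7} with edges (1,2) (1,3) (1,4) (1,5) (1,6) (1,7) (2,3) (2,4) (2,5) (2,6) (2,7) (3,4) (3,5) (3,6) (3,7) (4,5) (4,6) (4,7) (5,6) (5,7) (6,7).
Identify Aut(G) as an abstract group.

the symmetric group on 7 letters

Every vertex has degree 6, so G is the complete graph K_7. Every bijection on the vertex set is an automorphism of K_7; hence Aut(K_7) ≅ S_7, order 5040.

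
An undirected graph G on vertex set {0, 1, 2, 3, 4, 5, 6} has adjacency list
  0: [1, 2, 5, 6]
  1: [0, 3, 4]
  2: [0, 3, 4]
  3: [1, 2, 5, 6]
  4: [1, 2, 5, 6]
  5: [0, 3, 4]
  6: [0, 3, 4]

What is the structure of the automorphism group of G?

S_4 × S_3

The vertices split by degree into {0, 3, 4} (degree 4) and {1, 2, 5, 6} (degree 3); every edge runs between the two parts, so G is the complete bipartite graph K_{3,4}. Automorphisms preserve the bipartition setwise (since the parts differ in size) and act as S_4 × S_3 within it; |Aut| = 144.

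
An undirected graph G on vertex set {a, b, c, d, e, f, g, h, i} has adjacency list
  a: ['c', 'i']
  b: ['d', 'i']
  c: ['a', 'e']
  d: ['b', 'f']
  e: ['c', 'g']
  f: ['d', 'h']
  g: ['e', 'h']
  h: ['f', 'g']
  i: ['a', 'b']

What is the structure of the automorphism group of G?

the dihedral group of order 18

Every vertex has degree 2 and the graph is connected, so G is the 9-cycle C_9. The automorphisms of the 9-cycle are exactly the symmetries of a regular 9-gon: the dihedral group D_9, |D_9| = 18.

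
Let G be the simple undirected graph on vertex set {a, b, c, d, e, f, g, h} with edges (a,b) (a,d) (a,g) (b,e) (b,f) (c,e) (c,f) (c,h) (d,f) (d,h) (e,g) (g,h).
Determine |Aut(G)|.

G is 3-regular and bipartite on 2^3 = 8 vertices with girth 4; it is the hypercube graph Q_3. Aut(Q_3) consists of the signed permutations of the 3 coordinate axes: 3! permutations times 2^3 sign flips, so |Aut| = 2^3·3! = 48.

48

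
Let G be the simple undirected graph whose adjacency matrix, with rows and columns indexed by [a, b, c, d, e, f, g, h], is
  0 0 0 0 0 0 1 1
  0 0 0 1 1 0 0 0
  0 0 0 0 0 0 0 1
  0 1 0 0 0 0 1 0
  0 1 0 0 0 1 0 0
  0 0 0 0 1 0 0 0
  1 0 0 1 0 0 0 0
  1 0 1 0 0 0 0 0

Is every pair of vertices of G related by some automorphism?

No

Automorphisms preserve degree, but G has vertices of degree 1 and vertices of degree 2; no automorphism maps one to the other, so G is not vertex-transitive.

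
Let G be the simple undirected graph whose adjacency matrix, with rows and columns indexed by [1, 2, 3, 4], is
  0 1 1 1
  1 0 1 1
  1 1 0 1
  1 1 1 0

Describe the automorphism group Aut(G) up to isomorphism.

Every vertex has degree 3, so G is the complete graph K_4. Any permutation of the 4 vertices preserves K_4, so Aut(K_4) = S_4 of order 4! = 24.

S_4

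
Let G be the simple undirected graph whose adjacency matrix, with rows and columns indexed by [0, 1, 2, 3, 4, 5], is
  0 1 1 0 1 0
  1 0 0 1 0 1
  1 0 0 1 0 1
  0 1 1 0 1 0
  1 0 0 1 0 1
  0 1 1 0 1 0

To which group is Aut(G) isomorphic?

S_3 ≀ Z_2

G is 3-regular and bipartite with parts {0, 3, 5} and {1, 2, 4} (each part is independent and every cross-pair is an edge), so G = K_{3,3}. Each part can be permuted independently (S_3 × S_3) and the two equal-size parts can also be swapped, giving (S_3 × S_3) ⋊ Z_2 of order 2·(3!)² = 72.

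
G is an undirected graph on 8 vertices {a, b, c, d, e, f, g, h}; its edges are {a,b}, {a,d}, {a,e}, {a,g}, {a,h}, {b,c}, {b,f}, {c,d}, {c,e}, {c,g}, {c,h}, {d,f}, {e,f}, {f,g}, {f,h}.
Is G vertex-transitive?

Automorphisms preserve degree, but G has vertices of degree 3 and vertices of degree 5; no automorphism maps one to the other, so G is not vertex-transitive.

No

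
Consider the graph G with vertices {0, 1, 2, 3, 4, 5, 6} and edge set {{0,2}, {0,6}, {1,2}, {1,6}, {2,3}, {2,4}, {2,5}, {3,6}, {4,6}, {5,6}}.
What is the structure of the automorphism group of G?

S_2 × S_5

The vertices split by degree into {2, 6} (degree 5) and {0, 1, 3, 4, 5} (degree 2); every edge runs between the two parts, so G is the complete bipartite graph K_{2,5}. Automorphisms preserve the bipartition setwise (since the parts differ in size) and act as S_2 × S_5 within it; |Aut| = 240.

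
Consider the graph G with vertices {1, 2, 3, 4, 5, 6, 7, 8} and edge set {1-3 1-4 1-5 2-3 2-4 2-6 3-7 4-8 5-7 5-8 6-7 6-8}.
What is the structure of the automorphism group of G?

the hyperoctahedral group B_3

G is 3-regular and bipartite on 2^3 = 8 vertices with girth 4; it is the hypercube graph Q_3. Aut(Q_3) consists of the signed permutations of the 3 coordinate axes: 3! permutations times 2^3 sign flips, so |Aut| = 2^3·3! = 48.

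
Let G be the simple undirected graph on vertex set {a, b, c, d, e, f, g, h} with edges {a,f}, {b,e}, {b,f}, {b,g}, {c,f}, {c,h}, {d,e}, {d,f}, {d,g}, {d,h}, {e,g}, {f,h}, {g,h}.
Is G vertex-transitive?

No

Vertex a is the only vertex of degree 1, so every automorphism fixes it; G is not vertex-transitive.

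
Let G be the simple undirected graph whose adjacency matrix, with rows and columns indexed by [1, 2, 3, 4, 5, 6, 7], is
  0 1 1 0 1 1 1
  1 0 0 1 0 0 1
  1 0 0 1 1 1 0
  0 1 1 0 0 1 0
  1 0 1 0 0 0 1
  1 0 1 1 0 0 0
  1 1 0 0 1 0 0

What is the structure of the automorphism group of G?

The degree sequence is [5, 3, 4, 3, 3, 3, 3]. Checking the degree-preserving permutations of the vertex set shows that none except the identity preserves every edge, so Aut(G) is trivial.

1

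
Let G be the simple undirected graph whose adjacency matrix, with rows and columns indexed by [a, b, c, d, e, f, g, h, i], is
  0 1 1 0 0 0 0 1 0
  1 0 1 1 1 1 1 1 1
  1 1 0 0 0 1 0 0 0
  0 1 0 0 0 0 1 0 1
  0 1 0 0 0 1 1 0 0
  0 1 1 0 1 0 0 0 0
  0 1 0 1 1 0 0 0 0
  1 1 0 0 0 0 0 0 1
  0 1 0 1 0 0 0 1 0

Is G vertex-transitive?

Vertex b is the only vertex of degree 8, so every automorphism fixes it; G is not vertex-transitive.

No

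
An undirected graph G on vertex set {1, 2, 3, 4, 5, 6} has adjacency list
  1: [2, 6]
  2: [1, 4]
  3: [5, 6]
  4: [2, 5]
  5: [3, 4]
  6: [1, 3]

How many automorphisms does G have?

Every vertex has degree 2 and the graph is connected, so G is the 6-cycle C_6. The automorphisms of the 6-cycle are exactly the symmetries of a regular 6-gon: the dihedral group D_6, |D_6| = 12.

12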